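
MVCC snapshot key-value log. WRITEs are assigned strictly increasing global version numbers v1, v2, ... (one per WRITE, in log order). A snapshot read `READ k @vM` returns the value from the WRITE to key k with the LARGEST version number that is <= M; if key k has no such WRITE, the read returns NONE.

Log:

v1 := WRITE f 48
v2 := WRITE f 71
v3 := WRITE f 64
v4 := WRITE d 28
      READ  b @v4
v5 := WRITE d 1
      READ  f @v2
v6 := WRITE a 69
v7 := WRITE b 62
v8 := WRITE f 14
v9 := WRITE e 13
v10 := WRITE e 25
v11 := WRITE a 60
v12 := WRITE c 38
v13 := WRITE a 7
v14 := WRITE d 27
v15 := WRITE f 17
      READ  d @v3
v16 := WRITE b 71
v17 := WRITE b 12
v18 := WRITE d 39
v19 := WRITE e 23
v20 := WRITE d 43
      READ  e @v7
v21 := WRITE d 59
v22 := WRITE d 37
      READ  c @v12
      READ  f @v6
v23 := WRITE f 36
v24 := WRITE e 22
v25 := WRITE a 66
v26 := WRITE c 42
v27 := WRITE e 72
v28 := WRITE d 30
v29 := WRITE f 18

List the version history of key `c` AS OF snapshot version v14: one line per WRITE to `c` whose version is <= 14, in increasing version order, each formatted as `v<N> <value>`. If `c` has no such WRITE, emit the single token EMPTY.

Answer: v12 38

Derivation:
Scan writes for key=c with version <= 14:
  v1 WRITE f 48 -> skip
  v2 WRITE f 71 -> skip
  v3 WRITE f 64 -> skip
  v4 WRITE d 28 -> skip
  v5 WRITE d 1 -> skip
  v6 WRITE a 69 -> skip
  v7 WRITE b 62 -> skip
  v8 WRITE f 14 -> skip
  v9 WRITE e 13 -> skip
  v10 WRITE e 25 -> skip
  v11 WRITE a 60 -> skip
  v12 WRITE c 38 -> keep
  v13 WRITE a 7 -> skip
  v14 WRITE d 27 -> skip
  v15 WRITE f 17 -> skip
  v16 WRITE b 71 -> skip
  v17 WRITE b 12 -> skip
  v18 WRITE d 39 -> skip
  v19 WRITE e 23 -> skip
  v20 WRITE d 43 -> skip
  v21 WRITE d 59 -> skip
  v22 WRITE d 37 -> skip
  v23 WRITE f 36 -> skip
  v24 WRITE e 22 -> skip
  v25 WRITE a 66 -> skip
  v26 WRITE c 42 -> drop (> snap)
  v27 WRITE e 72 -> skip
  v28 WRITE d 30 -> skip
  v29 WRITE f 18 -> skip
Collected: [(12, 38)]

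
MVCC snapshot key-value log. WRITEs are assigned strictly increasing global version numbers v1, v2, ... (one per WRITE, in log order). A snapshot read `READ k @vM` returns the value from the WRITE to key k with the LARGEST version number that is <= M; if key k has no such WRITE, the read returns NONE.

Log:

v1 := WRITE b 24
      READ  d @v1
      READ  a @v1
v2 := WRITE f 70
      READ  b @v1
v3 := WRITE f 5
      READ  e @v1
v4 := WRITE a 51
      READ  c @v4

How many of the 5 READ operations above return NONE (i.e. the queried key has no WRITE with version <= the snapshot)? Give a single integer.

v1: WRITE b=24  (b history now [(1, 24)])
READ d @v1: history=[] -> no version <= 1 -> NONE
READ a @v1: history=[] -> no version <= 1 -> NONE
v2: WRITE f=70  (f history now [(2, 70)])
READ b @v1: history=[(1, 24)] -> pick v1 -> 24
v3: WRITE f=5  (f history now [(2, 70), (3, 5)])
READ e @v1: history=[] -> no version <= 1 -> NONE
v4: WRITE a=51  (a history now [(4, 51)])
READ c @v4: history=[] -> no version <= 4 -> NONE
Read results in order: ['NONE', 'NONE', '24', 'NONE', 'NONE']
NONE count = 4

Answer: 4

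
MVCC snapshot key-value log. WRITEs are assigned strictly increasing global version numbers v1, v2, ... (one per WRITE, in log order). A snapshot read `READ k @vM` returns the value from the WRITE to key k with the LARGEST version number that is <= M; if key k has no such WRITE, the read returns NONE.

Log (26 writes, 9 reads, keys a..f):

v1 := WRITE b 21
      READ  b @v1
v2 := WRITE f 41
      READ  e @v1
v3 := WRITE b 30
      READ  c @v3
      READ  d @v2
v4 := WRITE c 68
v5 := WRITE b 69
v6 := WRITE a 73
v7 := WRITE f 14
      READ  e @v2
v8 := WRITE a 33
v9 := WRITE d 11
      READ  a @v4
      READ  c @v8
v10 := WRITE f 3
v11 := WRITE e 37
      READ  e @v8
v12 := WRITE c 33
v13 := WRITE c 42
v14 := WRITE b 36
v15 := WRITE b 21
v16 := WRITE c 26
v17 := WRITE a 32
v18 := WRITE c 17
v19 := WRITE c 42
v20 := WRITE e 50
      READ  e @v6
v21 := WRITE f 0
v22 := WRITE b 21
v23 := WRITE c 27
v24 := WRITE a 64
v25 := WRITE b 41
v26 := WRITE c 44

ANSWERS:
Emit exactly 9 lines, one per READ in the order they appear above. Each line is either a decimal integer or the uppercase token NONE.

v1: WRITE b=21  (b history now [(1, 21)])
READ b @v1: history=[(1, 21)] -> pick v1 -> 21
v2: WRITE f=41  (f history now [(2, 41)])
READ e @v1: history=[] -> no version <= 1 -> NONE
v3: WRITE b=30  (b history now [(1, 21), (3, 30)])
READ c @v3: history=[] -> no version <= 3 -> NONE
READ d @v2: history=[] -> no version <= 2 -> NONE
v4: WRITE c=68  (c history now [(4, 68)])
v5: WRITE b=69  (b history now [(1, 21), (3, 30), (5, 69)])
v6: WRITE a=73  (a history now [(6, 73)])
v7: WRITE f=14  (f history now [(2, 41), (7, 14)])
READ e @v2: history=[] -> no version <= 2 -> NONE
v8: WRITE a=33  (a history now [(6, 73), (8, 33)])
v9: WRITE d=11  (d history now [(9, 11)])
READ a @v4: history=[(6, 73), (8, 33)] -> no version <= 4 -> NONE
READ c @v8: history=[(4, 68)] -> pick v4 -> 68
v10: WRITE f=3  (f history now [(2, 41), (7, 14), (10, 3)])
v11: WRITE e=37  (e history now [(11, 37)])
READ e @v8: history=[(11, 37)] -> no version <= 8 -> NONE
v12: WRITE c=33  (c history now [(4, 68), (12, 33)])
v13: WRITE c=42  (c history now [(4, 68), (12, 33), (13, 42)])
v14: WRITE b=36  (b history now [(1, 21), (3, 30), (5, 69), (14, 36)])
v15: WRITE b=21  (b history now [(1, 21), (3, 30), (5, 69), (14, 36), (15, 21)])
v16: WRITE c=26  (c history now [(4, 68), (12, 33), (13, 42), (16, 26)])
v17: WRITE a=32  (a history now [(6, 73), (8, 33), (17, 32)])
v18: WRITE c=17  (c history now [(4, 68), (12, 33), (13, 42), (16, 26), (18, 17)])
v19: WRITE c=42  (c history now [(4, 68), (12, 33), (13, 42), (16, 26), (18, 17), (19, 42)])
v20: WRITE e=50  (e history now [(11, 37), (20, 50)])
READ e @v6: history=[(11, 37), (20, 50)] -> no version <= 6 -> NONE
v21: WRITE f=0  (f history now [(2, 41), (7, 14), (10, 3), (21, 0)])
v22: WRITE b=21  (b history now [(1, 21), (3, 30), (5, 69), (14, 36), (15, 21), (22, 21)])
v23: WRITE c=27  (c history now [(4, 68), (12, 33), (13, 42), (16, 26), (18, 17), (19, 42), (23, 27)])
v24: WRITE a=64  (a history now [(6, 73), (8, 33), (17, 32), (24, 64)])
v25: WRITE b=41  (b history now [(1, 21), (3, 30), (5, 69), (14, 36), (15, 21), (22, 21), (25, 41)])
v26: WRITE c=44  (c history now [(4, 68), (12, 33), (13, 42), (16, 26), (18, 17), (19, 42), (23, 27), (26, 44)])

Answer: 21
NONE
NONE
NONE
NONE
NONE
68
NONE
NONE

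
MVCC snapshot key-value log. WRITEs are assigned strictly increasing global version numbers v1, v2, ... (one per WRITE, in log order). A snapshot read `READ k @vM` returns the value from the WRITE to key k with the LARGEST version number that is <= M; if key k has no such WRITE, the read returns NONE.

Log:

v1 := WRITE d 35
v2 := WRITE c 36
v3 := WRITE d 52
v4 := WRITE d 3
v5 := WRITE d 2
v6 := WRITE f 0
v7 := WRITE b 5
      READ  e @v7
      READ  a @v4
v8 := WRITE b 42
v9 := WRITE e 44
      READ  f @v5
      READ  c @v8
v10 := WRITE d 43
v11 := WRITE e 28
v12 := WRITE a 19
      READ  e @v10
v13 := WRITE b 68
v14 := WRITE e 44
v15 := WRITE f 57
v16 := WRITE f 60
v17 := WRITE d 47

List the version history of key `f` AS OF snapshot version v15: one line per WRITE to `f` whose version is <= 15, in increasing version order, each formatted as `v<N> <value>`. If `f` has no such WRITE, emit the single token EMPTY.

Scan writes for key=f with version <= 15:
  v1 WRITE d 35 -> skip
  v2 WRITE c 36 -> skip
  v3 WRITE d 52 -> skip
  v4 WRITE d 3 -> skip
  v5 WRITE d 2 -> skip
  v6 WRITE f 0 -> keep
  v7 WRITE b 5 -> skip
  v8 WRITE b 42 -> skip
  v9 WRITE e 44 -> skip
  v10 WRITE d 43 -> skip
  v11 WRITE e 28 -> skip
  v12 WRITE a 19 -> skip
  v13 WRITE b 68 -> skip
  v14 WRITE e 44 -> skip
  v15 WRITE f 57 -> keep
  v16 WRITE f 60 -> drop (> snap)
  v17 WRITE d 47 -> skip
Collected: [(6, 0), (15, 57)]

Answer: v6 0
v15 57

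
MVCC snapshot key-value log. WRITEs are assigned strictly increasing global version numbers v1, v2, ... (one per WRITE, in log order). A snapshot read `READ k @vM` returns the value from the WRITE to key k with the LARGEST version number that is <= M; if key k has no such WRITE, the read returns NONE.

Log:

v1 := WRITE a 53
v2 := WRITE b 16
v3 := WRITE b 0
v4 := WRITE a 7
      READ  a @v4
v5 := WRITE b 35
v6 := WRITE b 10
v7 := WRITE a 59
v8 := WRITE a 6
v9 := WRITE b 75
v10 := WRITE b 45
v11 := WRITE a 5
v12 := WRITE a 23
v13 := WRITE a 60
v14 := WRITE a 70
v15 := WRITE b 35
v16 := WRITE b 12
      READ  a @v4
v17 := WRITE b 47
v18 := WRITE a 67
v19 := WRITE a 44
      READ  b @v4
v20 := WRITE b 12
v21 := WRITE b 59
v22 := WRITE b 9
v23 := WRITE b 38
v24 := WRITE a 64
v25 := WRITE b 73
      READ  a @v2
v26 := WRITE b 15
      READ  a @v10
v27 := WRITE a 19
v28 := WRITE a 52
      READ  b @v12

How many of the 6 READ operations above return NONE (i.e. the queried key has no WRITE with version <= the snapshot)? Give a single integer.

Answer: 0

Derivation:
v1: WRITE a=53  (a history now [(1, 53)])
v2: WRITE b=16  (b history now [(2, 16)])
v3: WRITE b=0  (b history now [(2, 16), (3, 0)])
v4: WRITE a=7  (a history now [(1, 53), (4, 7)])
READ a @v4: history=[(1, 53), (4, 7)] -> pick v4 -> 7
v5: WRITE b=35  (b history now [(2, 16), (3, 0), (5, 35)])
v6: WRITE b=10  (b history now [(2, 16), (3, 0), (5, 35), (6, 10)])
v7: WRITE a=59  (a history now [(1, 53), (4, 7), (7, 59)])
v8: WRITE a=6  (a history now [(1, 53), (4, 7), (7, 59), (8, 6)])
v9: WRITE b=75  (b history now [(2, 16), (3, 0), (5, 35), (6, 10), (9, 75)])
v10: WRITE b=45  (b history now [(2, 16), (3, 0), (5, 35), (6, 10), (9, 75), (10, 45)])
v11: WRITE a=5  (a history now [(1, 53), (4, 7), (7, 59), (8, 6), (11, 5)])
v12: WRITE a=23  (a history now [(1, 53), (4, 7), (7, 59), (8, 6), (11, 5), (12, 23)])
v13: WRITE a=60  (a history now [(1, 53), (4, 7), (7, 59), (8, 6), (11, 5), (12, 23), (13, 60)])
v14: WRITE a=70  (a history now [(1, 53), (4, 7), (7, 59), (8, 6), (11, 5), (12, 23), (13, 60), (14, 70)])
v15: WRITE b=35  (b history now [(2, 16), (3, 0), (5, 35), (6, 10), (9, 75), (10, 45), (15, 35)])
v16: WRITE b=12  (b history now [(2, 16), (3, 0), (5, 35), (6, 10), (9, 75), (10, 45), (15, 35), (16, 12)])
READ a @v4: history=[(1, 53), (4, 7), (7, 59), (8, 6), (11, 5), (12, 23), (13, 60), (14, 70)] -> pick v4 -> 7
v17: WRITE b=47  (b history now [(2, 16), (3, 0), (5, 35), (6, 10), (9, 75), (10, 45), (15, 35), (16, 12), (17, 47)])
v18: WRITE a=67  (a history now [(1, 53), (4, 7), (7, 59), (8, 6), (11, 5), (12, 23), (13, 60), (14, 70), (18, 67)])
v19: WRITE a=44  (a history now [(1, 53), (4, 7), (7, 59), (8, 6), (11, 5), (12, 23), (13, 60), (14, 70), (18, 67), (19, 44)])
READ b @v4: history=[(2, 16), (3, 0), (5, 35), (6, 10), (9, 75), (10, 45), (15, 35), (16, 12), (17, 47)] -> pick v3 -> 0
v20: WRITE b=12  (b history now [(2, 16), (3, 0), (5, 35), (6, 10), (9, 75), (10, 45), (15, 35), (16, 12), (17, 47), (20, 12)])
v21: WRITE b=59  (b history now [(2, 16), (3, 0), (5, 35), (6, 10), (9, 75), (10, 45), (15, 35), (16, 12), (17, 47), (20, 12), (21, 59)])
v22: WRITE b=9  (b history now [(2, 16), (3, 0), (5, 35), (6, 10), (9, 75), (10, 45), (15, 35), (16, 12), (17, 47), (20, 12), (21, 59), (22, 9)])
v23: WRITE b=38  (b history now [(2, 16), (3, 0), (5, 35), (6, 10), (9, 75), (10, 45), (15, 35), (16, 12), (17, 47), (20, 12), (21, 59), (22, 9), (23, 38)])
v24: WRITE a=64  (a history now [(1, 53), (4, 7), (7, 59), (8, 6), (11, 5), (12, 23), (13, 60), (14, 70), (18, 67), (19, 44), (24, 64)])
v25: WRITE b=73  (b history now [(2, 16), (3, 0), (5, 35), (6, 10), (9, 75), (10, 45), (15, 35), (16, 12), (17, 47), (20, 12), (21, 59), (22, 9), (23, 38), (25, 73)])
READ a @v2: history=[(1, 53), (4, 7), (7, 59), (8, 6), (11, 5), (12, 23), (13, 60), (14, 70), (18, 67), (19, 44), (24, 64)] -> pick v1 -> 53
v26: WRITE b=15  (b history now [(2, 16), (3, 0), (5, 35), (6, 10), (9, 75), (10, 45), (15, 35), (16, 12), (17, 47), (20, 12), (21, 59), (22, 9), (23, 38), (25, 73), (26, 15)])
READ a @v10: history=[(1, 53), (4, 7), (7, 59), (8, 6), (11, 5), (12, 23), (13, 60), (14, 70), (18, 67), (19, 44), (24, 64)] -> pick v8 -> 6
v27: WRITE a=19  (a history now [(1, 53), (4, 7), (7, 59), (8, 6), (11, 5), (12, 23), (13, 60), (14, 70), (18, 67), (19, 44), (24, 64), (27, 19)])
v28: WRITE a=52  (a history now [(1, 53), (4, 7), (7, 59), (8, 6), (11, 5), (12, 23), (13, 60), (14, 70), (18, 67), (19, 44), (24, 64), (27, 19), (28, 52)])
READ b @v12: history=[(2, 16), (3, 0), (5, 35), (6, 10), (9, 75), (10, 45), (15, 35), (16, 12), (17, 47), (20, 12), (21, 59), (22, 9), (23, 38), (25, 73), (26, 15)] -> pick v10 -> 45
Read results in order: ['7', '7', '0', '53', '6', '45']
NONE count = 0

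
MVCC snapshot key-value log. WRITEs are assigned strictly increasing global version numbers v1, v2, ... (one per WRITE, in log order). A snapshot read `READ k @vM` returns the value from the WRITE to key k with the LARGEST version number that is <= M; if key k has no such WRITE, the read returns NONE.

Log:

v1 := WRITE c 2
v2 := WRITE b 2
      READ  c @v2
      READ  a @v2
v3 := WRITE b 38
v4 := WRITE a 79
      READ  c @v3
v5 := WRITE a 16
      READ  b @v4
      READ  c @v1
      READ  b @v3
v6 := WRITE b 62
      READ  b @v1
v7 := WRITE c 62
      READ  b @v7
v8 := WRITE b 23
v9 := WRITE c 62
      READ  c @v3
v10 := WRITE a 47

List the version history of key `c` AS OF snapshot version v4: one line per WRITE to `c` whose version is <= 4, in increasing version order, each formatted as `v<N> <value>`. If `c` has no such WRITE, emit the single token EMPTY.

Scan writes for key=c with version <= 4:
  v1 WRITE c 2 -> keep
  v2 WRITE b 2 -> skip
  v3 WRITE b 38 -> skip
  v4 WRITE a 79 -> skip
  v5 WRITE a 16 -> skip
  v6 WRITE b 62 -> skip
  v7 WRITE c 62 -> drop (> snap)
  v8 WRITE b 23 -> skip
  v9 WRITE c 62 -> drop (> snap)
  v10 WRITE a 47 -> skip
Collected: [(1, 2)]

Answer: v1 2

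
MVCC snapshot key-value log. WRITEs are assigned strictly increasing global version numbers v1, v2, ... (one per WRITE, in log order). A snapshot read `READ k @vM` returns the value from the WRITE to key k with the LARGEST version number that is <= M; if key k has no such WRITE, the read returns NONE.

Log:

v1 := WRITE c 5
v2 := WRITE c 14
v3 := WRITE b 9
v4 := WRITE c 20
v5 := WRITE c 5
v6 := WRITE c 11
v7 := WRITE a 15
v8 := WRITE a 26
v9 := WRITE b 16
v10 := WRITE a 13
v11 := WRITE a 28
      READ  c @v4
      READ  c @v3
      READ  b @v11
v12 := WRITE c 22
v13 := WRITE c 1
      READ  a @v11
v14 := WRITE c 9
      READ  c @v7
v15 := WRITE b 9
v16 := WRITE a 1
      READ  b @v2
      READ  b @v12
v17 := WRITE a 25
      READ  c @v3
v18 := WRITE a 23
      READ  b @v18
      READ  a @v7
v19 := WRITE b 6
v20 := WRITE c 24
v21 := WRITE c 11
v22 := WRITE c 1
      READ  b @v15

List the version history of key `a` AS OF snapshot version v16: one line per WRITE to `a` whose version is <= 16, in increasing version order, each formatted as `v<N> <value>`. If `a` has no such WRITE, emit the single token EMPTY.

Answer: v7 15
v8 26
v10 13
v11 28
v16 1

Derivation:
Scan writes for key=a with version <= 16:
  v1 WRITE c 5 -> skip
  v2 WRITE c 14 -> skip
  v3 WRITE b 9 -> skip
  v4 WRITE c 20 -> skip
  v5 WRITE c 5 -> skip
  v6 WRITE c 11 -> skip
  v7 WRITE a 15 -> keep
  v8 WRITE a 26 -> keep
  v9 WRITE b 16 -> skip
  v10 WRITE a 13 -> keep
  v11 WRITE a 28 -> keep
  v12 WRITE c 22 -> skip
  v13 WRITE c 1 -> skip
  v14 WRITE c 9 -> skip
  v15 WRITE b 9 -> skip
  v16 WRITE a 1 -> keep
  v17 WRITE a 25 -> drop (> snap)
  v18 WRITE a 23 -> drop (> snap)
  v19 WRITE b 6 -> skip
  v20 WRITE c 24 -> skip
  v21 WRITE c 11 -> skip
  v22 WRITE c 1 -> skip
Collected: [(7, 15), (8, 26), (10, 13), (11, 28), (16, 1)]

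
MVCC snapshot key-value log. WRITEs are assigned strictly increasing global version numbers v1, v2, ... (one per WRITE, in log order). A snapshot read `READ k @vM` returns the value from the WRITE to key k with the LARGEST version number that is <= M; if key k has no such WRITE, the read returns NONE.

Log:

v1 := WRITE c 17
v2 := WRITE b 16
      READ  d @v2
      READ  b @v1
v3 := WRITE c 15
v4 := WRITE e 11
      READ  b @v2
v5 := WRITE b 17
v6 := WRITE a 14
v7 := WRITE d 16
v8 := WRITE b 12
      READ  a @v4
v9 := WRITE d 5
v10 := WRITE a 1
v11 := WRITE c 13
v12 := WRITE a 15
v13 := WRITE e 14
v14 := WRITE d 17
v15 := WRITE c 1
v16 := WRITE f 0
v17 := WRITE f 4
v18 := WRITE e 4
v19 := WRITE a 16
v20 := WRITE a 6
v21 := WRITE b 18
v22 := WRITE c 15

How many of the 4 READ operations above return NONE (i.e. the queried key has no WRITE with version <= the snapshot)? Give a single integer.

Answer: 3

Derivation:
v1: WRITE c=17  (c history now [(1, 17)])
v2: WRITE b=16  (b history now [(2, 16)])
READ d @v2: history=[] -> no version <= 2 -> NONE
READ b @v1: history=[(2, 16)] -> no version <= 1 -> NONE
v3: WRITE c=15  (c history now [(1, 17), (3, 15)])
v4: WRITE e=11  (e history now [(4, 11)])
READ b @v2: history=[(2, 16)] -> pick v2 -> 16
v5: WRITE b=17  (b history now [(2, 16), (5, 17)])
v6: WRITE a=14  (a history now [(6, 14)])
v7: WRITE d=16  (d history now [(7, 16)])
v8: WRITE b=12  (b history now [(2, 16), (5, 17), (8, 12)])
READ a @v4: history=[(6, 14)] -> no version <= 4 -> NONE
v9: WRITE d=5  (d history now [(7, 16), (9, 5)])
v10: WRITE a=1  (a history now [(6, 14), (10, 1)])
v11: WRITE c=13  (c history now [(1, 17), (3, 15), (11, 13)])
v12: WRITE a=15  (a history now [(6, 14), (10, 1), (12, 15)])
v13: WRITE e=14  (e history now [(4, 11), (13, 14)])
v14: WRITE d=17  (d history now [(7, 16), (9, 5), (14, 17)])
v15: WRITE c=1  (c history now [(1, 17), (3, 15), (11, 13), (15, 1)])
v16: WRITE f=0  (f history now [(16, 0)])
v17: WRITE f=4  (f history now [(16, 0), (17, 4)])
v18: WRITE e=4  (e history now [(4, 11), (13, 14), (18, 4)])
v19: WRITE a=16  (a history now [(6, 14), (10, 1), (12, 15), (19, 16)])
v20: WRITE a=6  (a history now [(6, 14), (10, 1), (12, 15), (19, 16), (20, 6)])
v21: WRITE b=18  (b history now [(2, 16), (5, 17), (8, 12), (21, 18)])
v22: WRITE c=15  (c history now [(1, 17), (3, 15), (11, 13), (15, 1), (22, 15)])
Read results in order: ['NONE', 'NONE', '16', 'NONE']
NONE count = 3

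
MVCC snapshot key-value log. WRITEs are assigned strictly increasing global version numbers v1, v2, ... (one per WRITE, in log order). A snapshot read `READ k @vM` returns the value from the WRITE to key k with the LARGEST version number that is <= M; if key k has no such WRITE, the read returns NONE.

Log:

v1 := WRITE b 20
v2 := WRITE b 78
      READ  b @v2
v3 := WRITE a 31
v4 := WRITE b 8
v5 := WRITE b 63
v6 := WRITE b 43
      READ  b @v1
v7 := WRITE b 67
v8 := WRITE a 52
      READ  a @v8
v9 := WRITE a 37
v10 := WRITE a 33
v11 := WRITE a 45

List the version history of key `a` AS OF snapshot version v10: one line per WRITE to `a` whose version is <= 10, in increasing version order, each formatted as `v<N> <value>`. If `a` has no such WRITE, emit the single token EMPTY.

Answer: v3 31
v8 52
v9 37
v10 33

Derivation:
Scan writes for key=a with version <= 10:
  v1 WRITE b 20 -> skip
  v2 WRITE b 78 -> skip
  v3 WRITE a 31 -> keep
  v4 WRITE b 8 -> skip
  v5 WRITE b 63 -> skip
  v6 WRITE b 43 -> skip
  v7 WRITE b 67 -> skip
  v8 WRITE a 52 -> keep
  v9 WRITE a 37 -> keep
  v10 WRITE a 33 -> keep
  v11 WRITE a 45 -> drop (> snap)
Collected: [(3, 31), (8, 52), (9, 37), (10, 33)]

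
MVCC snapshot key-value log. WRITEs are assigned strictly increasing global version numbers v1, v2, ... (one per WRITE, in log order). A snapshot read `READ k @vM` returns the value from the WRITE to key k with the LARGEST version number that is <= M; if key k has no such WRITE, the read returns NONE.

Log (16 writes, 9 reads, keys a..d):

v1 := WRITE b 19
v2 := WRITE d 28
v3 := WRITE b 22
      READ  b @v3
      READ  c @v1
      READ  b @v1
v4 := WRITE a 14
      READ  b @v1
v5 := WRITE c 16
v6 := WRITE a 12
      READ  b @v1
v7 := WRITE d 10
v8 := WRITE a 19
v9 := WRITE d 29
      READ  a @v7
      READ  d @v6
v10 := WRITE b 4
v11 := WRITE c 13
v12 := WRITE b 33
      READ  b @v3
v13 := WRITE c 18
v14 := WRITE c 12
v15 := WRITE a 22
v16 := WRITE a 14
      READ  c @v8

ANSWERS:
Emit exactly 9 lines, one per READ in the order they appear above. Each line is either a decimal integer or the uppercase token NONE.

v1: WRITE b=19  (b history now [(1, 19)])
v2: WRITE d=28  (d history now [(2, 28)])
v3: WRITE b=22  (b history now [(1, 19), (3, 22)])
READ b @v3: history=[(1, 19), (3, 22)] -> pick v3 -> 22
READ c @v1: history=[] -> no version <= 1 -> NONE
READ b @v1: history=[(1, 19), (3, 22)] -> pick v1 -> 19
v4: WRITE a=14  (a history now [(4, 14)])
READ b @v1: history=[(1, 19), (3, 22)] -> pick v1 -> 19
v5: WRITE c=16  (c history now [(5, 16)])
v6: WRITE a=12  (a history now [(4, 14), (6, 12)])
READ b @v1: history=[(1, 19), (3, 22)] -> pick v1 -> 19
v7: WRITE d=10  (d history now [(2, 28), (7, 10)])
v8: WRITE a=19  (a history now [(4, 14), (6, 12), (8, 19)])
v9: WRITE d=29  (d history now [(2, 28), (7, 10), (9, 29)])
READ a @v7: history=[(4, 14), (6, 12), (8, 19)] -> pick v6 -> 12
READ d @v6: history=[(2, 28), (7, 10), (9, 29)] -> pick v2 -> 28
v10: WRITE b=4  (b history now [(1, 19), (3, 22), (10, 4)])
v11: WRITE c=13  (c history now [(5, 16), (11, 13)])
v12: WRITE b=33  (b history now [(1, 19), (3, 22), (10, 4), (12, 33)])
READ b @v3: history=[(1, 19), (3, 22), (10, 4), (12, 33)] -> pick v3 -> 22
v13: WRITE c=18  (c history now [(5, 16), (11, 13), (13, 18)])
v14: WRITE c=12  (c history now [(5, 16), (11, 13), (13, 18), (14, 12)])
v15: WRITE a=22  (a history now [(4, 14), (6, 12), (8, 19), (15, 22)])
v16: WRITE a=14  (a history now [(4, 14), (6, 12), (8, 19), (15, 22), (16, 14)])
READ c @v8: history=[(5, 16), (11, 13), (13, 18), (14, 12)] -> pick v5 -> 16

Answer: 22
NONE
19
19
19
12
28
22
16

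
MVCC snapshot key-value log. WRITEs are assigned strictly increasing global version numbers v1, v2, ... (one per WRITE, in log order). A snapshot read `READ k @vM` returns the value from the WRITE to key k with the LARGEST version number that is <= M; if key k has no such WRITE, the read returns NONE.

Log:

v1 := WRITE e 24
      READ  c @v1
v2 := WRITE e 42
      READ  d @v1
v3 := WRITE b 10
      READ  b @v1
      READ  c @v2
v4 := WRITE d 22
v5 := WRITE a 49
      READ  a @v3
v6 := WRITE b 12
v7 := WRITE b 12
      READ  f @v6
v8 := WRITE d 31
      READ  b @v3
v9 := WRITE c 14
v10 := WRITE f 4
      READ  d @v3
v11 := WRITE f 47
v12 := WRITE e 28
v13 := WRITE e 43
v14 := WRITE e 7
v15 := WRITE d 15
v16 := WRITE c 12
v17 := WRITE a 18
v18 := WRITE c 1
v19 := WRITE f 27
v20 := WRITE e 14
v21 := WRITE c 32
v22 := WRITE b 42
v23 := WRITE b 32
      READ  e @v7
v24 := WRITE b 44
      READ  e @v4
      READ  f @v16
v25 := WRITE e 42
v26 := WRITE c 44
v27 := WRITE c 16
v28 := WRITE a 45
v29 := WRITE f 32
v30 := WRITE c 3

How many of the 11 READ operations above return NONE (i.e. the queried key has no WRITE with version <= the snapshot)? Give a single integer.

Answer: 7

Derivation:
v1: WRITE e=24  (e history now [(1, 24)])
READ c @v1: history=[] -> no version <= 1 -> NONE
v2: WRITE e=42  (e history now [(1, 24), (2, 42)])
READ d @v1: history=[] -> no version <= 1 -> NONE
v3: WRITE b=10  (b history now [(3, 10)])
READ b @v1: history=[(3, 10)] -> no version <= 1 -> NONE
READ c @v2: history=[] -> no version <= 2 -> NONE
v4: WRITE d=22  (d history now [(4, 22)])
v5: WRITE a=49  (a history now [(5, 49)])
READ a @v3: history=[(5, 49)] -> no version <= 3 -> NONE
v6: WRITE b=12  (b history now [(3, 10), (6, 12)])
v7: WRITE b=12  (b history now [(3, 10), (6, 12), (7, 12)])
READ f @v6: history=[] -> no version <= 6 -> NONE
v8: WRITE d=31  (d history now [(4, 22), (8, 31)])
READ b @v3: history=[(3, 10), (6, 12), (7, 12)] -> pick v3 -> 10
v9: WRITE c=14  (c history now [(9, 14)])
v10: WRITE f=4  (f history now [(10, 4)])
READ d @v3: history=[(4, 22), (8, 31)] -> no version <= 3 -> NONE
v11: WRITE f=47  (f history now [(10, 4), (11, 47)])
v12: WRITE e=28  (e history now [(1, 24), (2, 42), (12, 28)])
v13: WRITE e=43  (e history now [(1, 24), (2, 42), (12, 28), (13, 43)])
v14: WRITE e=7  (e history now [(1, 24), (2, 42), (12, 28), (13, 43), (14, 7)])
v15: WRITE d=15  (d history now [(4, 22), (8, 31), (15, 15)])
v16: WRITE c=12  (c history now [(9, 14), (16, 12)])
v17: WRITE a=18  (a history now [(5, 49), (17, 18)])
v18: WRITE c=1  (c history now [(9, 14), (16, 12), (18, 1)])
v19: WRITE f=27  (f history now [(10, 4), (11, 47), (19, 27)])
v20: WRITE e=14  (e history now [(1, 24), (2, 42), (12, 28), (13, 43), (14, 7), (20, 14)])
v21: WRITE c=32  (c history now [(9, 14), (16, 12), (18, 1), (21, 32)])
v22: WRITE b=42  (b history now [(3, 10), (6, 12), (7, 12), (22, 42)])
v23: WRITE b=32  (b history now [(3, 10), (6, 12), (7, 12), (22, 42), (23, 32)])
READ e @v7: history=[(1, 24), (2, 42), (12, 28), (13, 43), (14, 7), (20, 14)] -> pick v2 -> 42
v24: WRITE b=44  (b history now [(3, 10), (6, 12), (7, 12), (22, 42), (23, 32), (24, 44)])
READ e @v4: history=[(1, 24), (2, 42), (12, 28), (13, 43), (14, 7), (20, 14)] -> pick v2 -> 42
READ f @v16: history=[(10, 4), (11, 47), (19, 27)] -> pick v11 -> 47
v25: WRITE e=42  (e history now [(1, 24), (2, 42), (12, 28), (13, 43), (14, 7), (20, 14), (25, 42)])
v26: WRITE c=44  (c history now [(9, 14), (16, 12), (18, 1), (21, 32), (26, 44)])
v27: WRITE c=16  (c history now [(9, 14), (16, 12), (18, 1), (21, 32), (26, 44), (27, 16)])
v28: WRITE a=45  (a history now [(5, 49), (17, 18), (28, 45)])
v29: WRITE f=32  (f history now [(10, 4), (11, 47), (19, 27), (29, 32)])
v30: WRITE c=3  (c history now [(9, 14), (16, 12), (18, 1), (21, 32), (26, 44), (27, 16), (30, 3)])
Read results in order: ['NONE', 'NONE', 'NONE', 'NONE', 'NONE', 'NONE', '10', 'NONE', '42', '42', '47']
NONE count = 7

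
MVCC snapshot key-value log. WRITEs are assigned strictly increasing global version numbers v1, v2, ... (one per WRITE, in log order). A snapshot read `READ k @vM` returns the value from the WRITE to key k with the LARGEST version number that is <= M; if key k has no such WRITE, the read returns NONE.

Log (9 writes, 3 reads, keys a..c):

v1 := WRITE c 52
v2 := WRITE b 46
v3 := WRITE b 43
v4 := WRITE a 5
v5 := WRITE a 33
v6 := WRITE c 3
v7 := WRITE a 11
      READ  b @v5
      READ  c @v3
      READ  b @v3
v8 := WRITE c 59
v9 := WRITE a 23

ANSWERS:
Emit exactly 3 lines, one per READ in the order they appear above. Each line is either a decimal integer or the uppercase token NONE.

Answer: 43
52
43

Derivation:
v1: WRITE c=52  (c history now [(1, 52)])
v2: WRITE b=46  (b history now [(2, 46)])
v3: WRITE b=43  (b history now [(2, 46), (3, 43)])
v4: WRITE a=5  (a history now [(4, 5)])
v5: WRITE a=33  (a history now [(4, 5), (5, 33)])
v6: WRITE c=3  (c history now [(1, 52), (6, 3)])
v7: WRITE a=11  (a history now [(4, 5), (5, 33), (7, 11)])
READ b @v5: history=[(2, 46), (3, 43)] -> pick v3 -> 43
READ c @v3: history=[(1, 52), (6, 3)] -> pick v1 -> 52
READ b @v3: history=[(2, 46), (3, 43)] -> pick v3 -> 43
v8: WRITE c=59  (c history now [(1, 52), (6, 3), (8, 59)])
v9: WRITE a=23  (a history now [(4, 5), (5, 33), (7, 11), (9, 23)])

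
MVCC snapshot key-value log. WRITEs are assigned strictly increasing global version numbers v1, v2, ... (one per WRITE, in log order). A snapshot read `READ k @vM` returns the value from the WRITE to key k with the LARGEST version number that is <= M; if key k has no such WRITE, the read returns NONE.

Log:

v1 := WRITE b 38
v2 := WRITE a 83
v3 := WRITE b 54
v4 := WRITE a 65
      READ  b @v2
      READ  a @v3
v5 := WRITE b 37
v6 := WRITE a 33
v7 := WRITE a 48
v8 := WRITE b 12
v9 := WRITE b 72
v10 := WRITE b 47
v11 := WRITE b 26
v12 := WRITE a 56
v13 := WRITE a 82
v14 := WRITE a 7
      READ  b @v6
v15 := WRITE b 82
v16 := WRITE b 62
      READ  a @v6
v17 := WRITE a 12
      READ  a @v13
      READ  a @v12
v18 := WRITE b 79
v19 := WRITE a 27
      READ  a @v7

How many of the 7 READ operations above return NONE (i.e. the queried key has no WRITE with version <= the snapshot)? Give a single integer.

v1: WRITE b=38  (b history now [(1, 38)])
v2: WRITE a=83  (a history now [(2, 83)])
v3: WRITE b=54  (b history now [(1, 38), (3, 54)])
v4: WRITE a=65  (a history now [(2, 83), (4, 65)])
READ b @v2: history=[(1, 38), (3, 54)] -> pick v1 -> 38
READ a @v3: history=[(2, 83), (4, 65)] -> pick v2 -> 83
v5: WRITE b=37  (b history now [(1, 38), (3, 54), (5, 37)])
v6: WRITE a=33  (a history now [(2, 83), (4, 65), (6, 33)])
v7: WRITE a=48  (a history now [(2, 83), (4, 65), (6, 33), (7, 48)])
v8: WRITE b=12  (b history now [(1, 38), (3, 54), (5, 37), (8, 12)])
v9: WRITE b=72  (b history now [(1, 38), (3, 54), (5, 37), (8, 12), (9, 72)])
v10: WRITE b=47  (b history now [(1, 38), (3, 54), (5, 37), (8, 12), (9, 72), (10, 47)])
v11: WRITE b=26  (b history now [(1, 38), (3, 54), (5, 37), (8, 12), (9, 72), (10, 47), (11, 26)])
v12: WRITE a=56  (a history now [(2, 83), (4, 65), (6, 33), (7, 48), (12, 56)])
v13: WRITE a=82  (a history now [(2, 83), (4, 65), (6, 33), (7, 48), (12, 56), (13, 82)])
v14: WRITE a=7  (a history now [(2, 83), (4, 65), (6, 33), (7, 48), (12, 56), (13, 82), (14, 7)])
READ b @v6: history=[(1, 38), (3, 54), (5, 37), (8, 12), (9, 72), (10, 47), (11, 26)] -> pick v5 -> 37
v15: WRITE b=82  (b history now [(1, 38), (3, 54), (5, 37), (8, 12), (9, 72), (10, 47), (11, 26), (15, 82)])
v16: WRITE b=62  (b history now [(1, 38), (3, 54), (5, 37), (8, 12), (9, 72), (10, 47), (11, 26), (15, 82), (16, 62)])
READ a @v6: history=[(2, 83), (4, 65), (6, 33), (7, 48), (12, 56), (13, 82), (14, 7)] -> pick v6 -> 33
v17: WRITE a=12  (a history now [(2, 83), (4, 65), (6, 33), (7, 48), (12, 56), (13, 82), (14, 7), (17, 12)])
READ a @v13: history=[(2, 83), (4, 65), (6, 33), (7, 48), (12, 56), (13, 82), (14, 7), (17, 12)] -> pick v13 -> 82
READ a @v12: history=[(2, 83), (4, 65), (6, 33), (7, 48), (12, 56), (13, 82), (14, 7), (17, 12)] -> pick v12 -> 56
v18: WRITE b=79  (b history now [(1, 38), (3, 54), (5, 37), (8, 12), (9, 72), (10, 47), (11, 26), (15, 82), (16, 62), (18, 79)])
v19: WRITE a=27  (a history now [(2, 83), (4, 65), (6, 33), (7, 48), (12, 56), (13, 82), (14, 7), (17, 12), (19, 27)])
READ a @v7: history=[(2, 83), (4, 65), (6, 33), (7, 48), (12, 56), (13, 82), (14, 7), (17, 12), (19, 27)] -> pick v7 -> 48
Read results in order: ['38', '83', '37', '33', '82', '56', '48']
NONE count = 0

Answer: 0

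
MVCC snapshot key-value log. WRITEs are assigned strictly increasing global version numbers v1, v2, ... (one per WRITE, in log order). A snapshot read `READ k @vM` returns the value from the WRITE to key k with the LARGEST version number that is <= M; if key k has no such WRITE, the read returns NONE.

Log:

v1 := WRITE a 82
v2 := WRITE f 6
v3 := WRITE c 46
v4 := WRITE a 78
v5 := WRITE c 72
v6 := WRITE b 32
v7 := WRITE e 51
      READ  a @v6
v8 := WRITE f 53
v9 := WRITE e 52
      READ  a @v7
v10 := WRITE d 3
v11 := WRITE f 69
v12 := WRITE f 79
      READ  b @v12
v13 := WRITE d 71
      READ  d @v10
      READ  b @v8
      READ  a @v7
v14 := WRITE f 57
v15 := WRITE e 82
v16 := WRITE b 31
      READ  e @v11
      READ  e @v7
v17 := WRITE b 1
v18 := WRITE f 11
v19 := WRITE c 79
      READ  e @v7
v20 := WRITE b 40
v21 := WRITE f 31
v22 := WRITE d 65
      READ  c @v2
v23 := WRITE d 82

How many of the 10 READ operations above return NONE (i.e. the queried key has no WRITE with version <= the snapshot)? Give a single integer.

Answer: 1

Derivation:
v1: WRITE a=82  (a history now [(1, 82)])
v2: WRITE f=6  (f history now [(2, 6)])
v3: WRITE c=46  (c history now [(3, 46)])
v4: WRITE a=78  (a history now [(1, 82), (4, 78)])
v5: WRITE c=72  (c history now [(3, 46), (5, 72)])
v6: WRITE b=32  (b history now [(6, 32)])
v7: WRITE e=51  (e history now [(7, 51)])
READ a @v6: history=[(1, 82), (4, 78)] -> pick v4 -> 78
v8: WRITE f=53  (f history now [(2, 6), (8, 53)])
v9: WRITE e=52  (e history now [(7, 51), (9, 52)])
READ a @v7: history=[(1, 82), (4, 78)] -> pick v4 -> 78
v10: WRITE d=3  (d history now [(10, 3)])
v11: WRITE f=69  (f history now [(2, 6), (8, 53), (11, 69)])
v12: WRITE f=79  (f history now [(2, 6), (8, 53), (11, 69), (12, 79)])
READ b @v12: history=[(6, 32)] -> pick v6 -> 32
v13: WRITE d=71  (d history now [(10, 3), (13, 71)])
READ d @v10: history=[(10, 3), (13, 71)] -> pick v10 -> 3
READ b @v8: history=[(6, 32)] -> pick v6 -> 32
READ a @v7: history=[(1, 82), (4, 78)] -> pick v4 -> 78
v14: WRITE f=57  (f history now [(2, 6), (8, 53), (11, 69), (12, 79), (14, 57)])
v15: WRITE e=82  (e history now [(7, 51), (9, 52), (15, 82)])
v16: WRITE b=31  (b history now [(6, 32), (16, 31)])
READ e @v11: history=[(7, 51), (9, 52), (15, 82)] -> pick v9 -> 52
READ e @v7: history=[(7, 51), (9, 52), (15, 82)] -> pick v7 -> 51
v17: WRITE b=1  (b history now [(6, 32), (16, 31), (17, 1)])
v18: WRITE f=11  (f history now [(2, 6), (8, 53), (11, 69), (12, 79), (14, 57), (18, 11)])
v19: WRITE c=79  (c history now [(3, 46), (5, 72), (19, 79)])
READ e @v7: history=[(7, 51), (9, 52), (15, 82)] -> pick v7 -> 51
v20: WRITE b=40  (b history now [(6, 32), (16, 31), (17, 1), (20, 40)])
v21: WRITE f=31  (f history now [(2, 6), (8, 53), (11, 69), (12, 79), (14, 57), (18, 11), (21, 31)])
v22: WRITE d=65  (d history now [(10, 3), (13, 71), (22, 65)])
READ c @v2: history=[(3, 46), (5, 72), (19, 79)] -> no version <= 2 -> NONE
v23: WRITE d=82  (d history now [(10, 3), (13, 71), (22, 65), (23, 82)])
Read results in order: ['78', '78', '32', '3', '32', '78', '52', '51', '51', 'NONE']
NONE count = 1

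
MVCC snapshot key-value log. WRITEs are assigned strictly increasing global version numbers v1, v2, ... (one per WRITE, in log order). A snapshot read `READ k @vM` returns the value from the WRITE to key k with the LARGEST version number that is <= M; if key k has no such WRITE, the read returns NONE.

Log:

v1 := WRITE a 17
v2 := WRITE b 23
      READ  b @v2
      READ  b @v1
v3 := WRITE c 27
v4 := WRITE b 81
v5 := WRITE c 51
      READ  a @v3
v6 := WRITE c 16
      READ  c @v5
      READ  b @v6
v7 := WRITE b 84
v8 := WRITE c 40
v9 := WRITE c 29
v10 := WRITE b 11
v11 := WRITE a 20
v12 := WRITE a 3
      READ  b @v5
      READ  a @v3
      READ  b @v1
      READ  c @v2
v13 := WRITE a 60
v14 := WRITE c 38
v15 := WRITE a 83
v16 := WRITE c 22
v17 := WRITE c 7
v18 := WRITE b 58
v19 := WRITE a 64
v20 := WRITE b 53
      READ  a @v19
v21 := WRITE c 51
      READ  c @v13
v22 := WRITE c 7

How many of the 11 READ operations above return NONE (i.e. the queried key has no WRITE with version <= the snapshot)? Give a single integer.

v1: WRITE a=17  (a history now [(1, 17)])
v2: WRITE b=23  (b history now [(2, 23)])
READ b @v2: history=[(2, 23)] -> pick v2 -> 23
READ b @v1: history=[(2, 23)] -> no version <= 1 -> NONE
v3: WRITE c=27  (c history now [(3, 27)])
v4: WRITE b=81  (b history now [(2, 23), (4, 81)])
v5: WRITE c=51  (c history now [(3, 27), (5, 51)])
READ a @v3: history=[(1, 17)] -> pick v1 -> 17
v6: WRITE c=16  (c history now [(3, 27), (5, 51), (6, 16)])
READ c @v5: history=[(3, 27), (5, 51), (6, 16)] -> pick v5 -> 51
READ b @v6: history=[(2, 23), (4, 81)] -> pick v4 -> 81
v7: WRITE b=84  (b history now [(2, 23), (4, 81), (7, 84)])
v8: WRITE c=40  (c history now [(3, 27), (5, 51), (6, 16), (8, 40)])
v9: WRITE c=29  (c history now [(3, 27), (5, 51), (6, 16), (8, 40), (9, 29)])
v10: WRITE b=11  (b history now [(2, 23), (4, 81), (7, 84), (10, 11)])
v11: WRITE a=20  (a history now [(1, 17), (11, 20)])
v12: WRITE a=3  (a history now [(1, 17), (11, 20), (12, 3)])
READ b @v5: history=[(2, 23), (4, 81), (7, 84), (10, 11)] -> pick v4 -> 81
READ a @v3: history=[(1, 17), (11, 20), (12, 3)] -> pick v1 -> 17
READ b @v1: history=[(2, 23), (4, 81), (7, 84), (10, 11)] -> no version <= 1 -> NONE
READ c @v2: history=[(3, 27), (5, 51), (6, 16), (8, 40), (9, 29)] -> no version <= 2 -> NONE
v13: WRITE a=60  (a history now [(1, 17), (11, 20), (12, 3), (13, 60)])
v14: WRITE c=38  (c history now [(3, 27), (5, 51), (6, 16), (8, 40), (9, 29), (14, 38)])
v15: WRITE a=83  (a history now [(1, 17), (11, 20), (12, 3), (13, 60), (15, 83)])
v16: WRITE c=22  (c history now [(3, 27), (5, 51), (6, 16), (8, 40), (9, 29), (14, 38), (16, 22)])
v17: WRITE c=7  (c history now [(3, 27), (5, 51), (6, 16), (8, 40), (9, 29), (14, 38), (16, 22), (17, 7)])
v18: WRITE b=58  (b history now [(2, 23), (4, 81), (7, 84), (10, 11), (18, 58)])
v19: WRITE a=64  (a history now [(1, 17), (11, 20), (12, 3), (13, 60), (15, 83), (19, 64)])
v20: WRITE b=53  (b history now [(2, 23), (4, 81), (7, 84), (10, 11), (18, 58), (20, 53)])
READ a @v19: history=[(1, 17), (11, 20), (12, 3), (13, 60), (15, 83), (19, 64)] -> pick v19 -> 64
v21: WRITE c=51  (c history now [(3, 27), (5, 51), (6, 16), (8, 40), (9, 29), (14, 38), (16, 22), (17, 7), (21, 51)])
READ c @v13: history=[(3, 27), (5, 51), (6, 16), (8, 40), (9, 29), (14, 38), (16, 22), (17, 7), (21, 51)] -> pick v9 -> 29
v22: WRITE c=7  (c history now [(3, 27), (5, 51), (6, 16), (8, 40), (9, 29), (14, 38), (16, 22), (17, 7), (21, 51), (22, 7)])
Read results in order: ['23', 'NONE', '17', '51', '81', '81', '17', 'NONE', 'NONE', '64', '29']
NONE count = 3

Answer: 3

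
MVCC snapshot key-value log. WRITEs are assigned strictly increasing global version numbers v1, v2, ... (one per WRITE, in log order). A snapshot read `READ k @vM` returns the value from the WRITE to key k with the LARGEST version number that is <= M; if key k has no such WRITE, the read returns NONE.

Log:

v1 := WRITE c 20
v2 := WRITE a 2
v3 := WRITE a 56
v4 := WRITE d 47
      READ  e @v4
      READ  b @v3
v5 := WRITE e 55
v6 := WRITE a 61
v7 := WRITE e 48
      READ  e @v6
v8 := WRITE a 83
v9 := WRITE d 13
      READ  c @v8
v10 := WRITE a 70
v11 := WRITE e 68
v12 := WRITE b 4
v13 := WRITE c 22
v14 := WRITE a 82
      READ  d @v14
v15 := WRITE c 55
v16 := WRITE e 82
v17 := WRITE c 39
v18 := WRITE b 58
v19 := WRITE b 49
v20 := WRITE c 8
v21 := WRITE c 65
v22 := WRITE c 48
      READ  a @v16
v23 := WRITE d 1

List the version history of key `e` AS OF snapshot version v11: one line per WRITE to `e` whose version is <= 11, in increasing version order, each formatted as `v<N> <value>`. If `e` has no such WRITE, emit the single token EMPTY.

Answer: v5 55
v7 48
v11 68

Derivation:
Scan writes for key=e with version <= 11:
  v1 WRITE c 20 -> skip
  v2 WRITE a 2 -> skip
  v3 WRITE a 56 -> skip
  v4 WRITE d 47 -> skip
  v5 WRITE e 55 -> keep
  v6 WRITE a 61 -> skip
  v7 WRITE e 48 -> keep
  v8 WRITE a 83 -> skip
  v9 WRITE d 13 -> skip
  v10 WRITE a 70 -> skip
  v11 WRITE e 68 -> keep
  v12 WRITE b 4 -> skip
  v13 WRITE c 22 -> skip
  v14 WRITE a 82 -> skip
  v15 WRITE c 55 -> skip
  v16 WRITE e 82 -> drop (> snap)
  v17 WRITE c 39 -> skip
  v18 WRITE b 58 -> skip
  v19 WRITE b 49 -> skip
  v20 WRITE c 8 -> skip
  v21 WRITE c 65 -> skip
  v22 WRITE c 48 -> skip
  v23 WRITE d 1 -> skip
Collected: [(5, 55), (7, 48), (11, 68)]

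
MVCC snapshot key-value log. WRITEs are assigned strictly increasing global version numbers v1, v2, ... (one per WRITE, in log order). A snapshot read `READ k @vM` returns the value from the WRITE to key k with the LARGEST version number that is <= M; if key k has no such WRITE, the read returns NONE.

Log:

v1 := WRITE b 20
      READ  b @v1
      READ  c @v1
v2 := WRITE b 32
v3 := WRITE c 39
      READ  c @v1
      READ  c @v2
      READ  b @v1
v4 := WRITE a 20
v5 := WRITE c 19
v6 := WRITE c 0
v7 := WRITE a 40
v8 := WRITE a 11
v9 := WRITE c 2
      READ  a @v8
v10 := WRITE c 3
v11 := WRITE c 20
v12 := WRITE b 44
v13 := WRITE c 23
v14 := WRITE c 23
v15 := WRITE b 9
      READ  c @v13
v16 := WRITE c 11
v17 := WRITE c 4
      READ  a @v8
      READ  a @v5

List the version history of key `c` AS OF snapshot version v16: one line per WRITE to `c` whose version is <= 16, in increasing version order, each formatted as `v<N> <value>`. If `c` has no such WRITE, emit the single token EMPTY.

Scan writes for key=c with version <= 16:
  v1 WRITE b 20 -> skip
  v2 WRITE b 32 -> skip
  v3 WRITE c 39 -> keep
  v4 WRITE a 20 -> skip
  v5 WRITE c 19 -> keep
  v6 WRITE c 0 -> keep
  v7 WRITE a 40 -> skip
  v8 WRITE a 11 -> skip
  v9 WRITE c 2 -> keep
  v10 WRITE c 3 -> keep
  v11 WRITE c 20 -> keep
  v12 WRITE b 44 -> skip
  v13 WRITE c 23 -> keep
  v14 WRITE c 23 -> keep
  v15 WRITE b 9 -> skip
  v16 WRITE c 11 -> keep
  v17 WRITE c 4 -> drop (> snap)
Collected: [(3, 39), (5, 19), (6, 0), (9, 2), (10, 3), (11, 20), (13, 23), (14, 23), (16, 11)]

Answer: v3 39
v5 19
v6 0
v9 2
v10 3
v11 20
v13 23
v14 23
v16 11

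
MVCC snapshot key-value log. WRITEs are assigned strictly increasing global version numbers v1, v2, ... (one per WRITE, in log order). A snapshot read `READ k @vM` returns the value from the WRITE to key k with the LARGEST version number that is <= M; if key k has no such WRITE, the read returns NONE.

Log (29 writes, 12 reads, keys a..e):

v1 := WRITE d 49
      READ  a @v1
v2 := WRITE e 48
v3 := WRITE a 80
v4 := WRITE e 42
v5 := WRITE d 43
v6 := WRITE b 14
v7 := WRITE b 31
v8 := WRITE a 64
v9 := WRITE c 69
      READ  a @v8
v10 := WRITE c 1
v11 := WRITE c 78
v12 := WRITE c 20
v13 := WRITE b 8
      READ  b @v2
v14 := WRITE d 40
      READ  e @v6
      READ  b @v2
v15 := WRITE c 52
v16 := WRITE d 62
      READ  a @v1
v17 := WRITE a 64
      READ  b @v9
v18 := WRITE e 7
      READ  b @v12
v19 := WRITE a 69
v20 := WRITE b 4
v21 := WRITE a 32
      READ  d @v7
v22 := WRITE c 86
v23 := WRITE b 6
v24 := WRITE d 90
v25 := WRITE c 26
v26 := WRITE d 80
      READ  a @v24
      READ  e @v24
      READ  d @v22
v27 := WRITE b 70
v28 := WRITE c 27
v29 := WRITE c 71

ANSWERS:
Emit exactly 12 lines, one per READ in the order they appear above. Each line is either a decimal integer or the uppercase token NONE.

Answer: NONE
64
NONE
42
NONE
NONE
31
31
43
32
7
62

Derivation:
v1: WRITE d=49  (d history now [(1, 49)])
READ a @v1: history=[] -> no version <= 1 -> NONE
v2: WRITE e=48  (e history now [(2, 48)])
v3: WRITE a=80  (a history now [(3, 80)])
v4: WRITE e=42  (e history now [(2, 48), (4, 42)])
v5: WRITE d=43  (d history now [(1, 49), (5, 43)])
v6: WRITE b=14  (b history now [(6, 14)])
v7: WRITE b=31  (b history now [(6, 14), (7, 31)])
v8: WRITE a=64  (a history now [(3, 80), (8, 64)])
v9: WRITE c=69  (c history now [(9, 69)])
READ a @v8: history=[(3, 80), (8, 64)] -> pick v8 -> 64
v10: WRITE c=1  (c history now [(9, 69), (10, 1)])
v11: WRITE c=78  (c history now [(9, 69), (10, 1), (11, 78)])
v12: WRITE c=20  (c history now [(9, 69), (10, 1), (11, 78), (12, 20)])
v13: WRITE b=8  (b history now [(6, 14), (7, 31), (13, 8)])
READ b @v2: history=[(6, 14), (7, 31), (13, 8)] -> no version <= 2 -> NONE
v14: WRITE d=40  (d history now [(1, 49), (5, 43), (14, 40)])
READ e @v6: history=[(2, 48), (4, 42)] -> pick v4 -> 42
READ b @v2: history=[(6, 14), (7, 31), (13, 8)] -> no version <= 2 -> NONE
v15: WRITE c=52  (c history now [(9, 69), (10, 1), (11, 78), (12, 20), (15, 52)])
v16: WRITE d=62  (d history now [(1, 49), (5, 43), (14, 40), (16, 62)])
READ a @v1: history=[(3, 80), (8, 64)] -> no version <= 1 -> NONE
v17: WRITE a=64  (a history now [(3, 80), (8, 64), (17, 64)])
READ b @v9: history=[(6, 14), (7, 31), (13, 8)] -> pick v7 -> 31
v18: WRITE e=7  (e history now [(2, 48), (4, 42), (18, 7)])
READ b @v12: history=[(6, 14), (7, 31), (13, 8)] -> pick v7 -> 31
v19: WRITE a=69  (a history now [(3, 80), (8, 64), (17, 64), (19, 69)])
v20: WRITE b=4  (b history now [(6, 14), (7, 31), (13, 8), (20, 4)])
v21: WRITE a=32  (a history now [(3, 80), (8, 64), (17, 64), (19, 69), (21, 32)])
READ d @v7: history=[(1, 49), (5, 43), (14, 40), (16, 62)] -> pick v5 -> 43
v22: WRITE c=86  (c history now [(9, 69), (10, 1), (11, 78), (12, 20), (15, 52), (22, 86)])
v23: WRITE b=6  (b history now [(6, 14), (7, 31), (13, 8), (20, 4), (23, 6)])
v24: WRITE d=90  (d history now [(1, 49), (5, 43), (14, 40), (16, 62), (24, 90)])
v25: WRITE c=26  (c history now [(9, 69), (10, 1), (11, 78), (12, 20), (15, 52), (22, 86), (25, 26)])
v26: WRITE d=80  (d history now [(1, 49), (5, 43), (14, 40), (16, 62), (24, 90), (26, 80)])
READ a @v24: history=[(3, 80), (8, 64), (17, 64), (19, 69), (21, 32)] -> pick v21 -> 32
READ e @v24: history=[(2, 48), (4, 42), (18, 7)] -> pick v18 -> 7
READ d @v22: history=[(1, 49), (5, 43), (14, 40), (16, 62), (24, 90), (26, 80)] -> pick v16 -> 62
v27: WRITE b=70  (b history now [(6, 14), (7, 31), (13, 8), (20, 4), (23, 6), (27, 70)])
v28: WRITE c=27  (c history now [(9, 69), (10, 1), (11, 78), (12, 20), (15, 52), (22, 86), (25, 26), (28, 27)])
v29: WRITE c=71  (c history now [(9, 69), (10, 1), (11, 78), (12, 20), (15, 52), (22, 86), (25, 26), (28, 27), (29, 71)])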